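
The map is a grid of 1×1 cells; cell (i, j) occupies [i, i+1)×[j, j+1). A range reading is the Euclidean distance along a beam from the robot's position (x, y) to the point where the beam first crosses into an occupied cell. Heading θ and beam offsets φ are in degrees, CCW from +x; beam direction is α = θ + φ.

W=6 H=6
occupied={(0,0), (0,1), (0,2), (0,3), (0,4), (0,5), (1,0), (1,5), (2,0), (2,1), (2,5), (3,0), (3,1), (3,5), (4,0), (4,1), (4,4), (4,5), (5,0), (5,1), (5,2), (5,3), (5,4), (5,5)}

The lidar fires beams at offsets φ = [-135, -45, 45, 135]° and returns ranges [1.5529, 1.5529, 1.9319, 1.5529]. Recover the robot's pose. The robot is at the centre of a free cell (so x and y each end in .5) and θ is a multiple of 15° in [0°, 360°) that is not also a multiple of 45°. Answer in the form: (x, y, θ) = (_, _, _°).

(x, y, θ) = (2.5, 3.5, 330°)

The pose lattice has 12·16 = 192 candidates. Test each by forward raycasting.
  (2.5, 4.5, 255°): beam 1 = 0.5774 ≠ 1.5529 ✗
  (3.5, 2.5, 165°): beam 1 = 1.7321 ≠ 1.5529 ✗
  (4.5, 2.5, 285°): beam 1 = 4.0415 ≠ 1.5529 ✗
  (4.5, 3.5, 15°): beam 1 = 1.7321 ≠ 1.5529 ✗
  …
  (2.5, 3.5, 330°): r_1=1.5529, r_2=1.5529, r_3=1.9319, r_4=1.5529 — all match ✓
Unique over the lattice → pose = (2.5, 3.5, 330°).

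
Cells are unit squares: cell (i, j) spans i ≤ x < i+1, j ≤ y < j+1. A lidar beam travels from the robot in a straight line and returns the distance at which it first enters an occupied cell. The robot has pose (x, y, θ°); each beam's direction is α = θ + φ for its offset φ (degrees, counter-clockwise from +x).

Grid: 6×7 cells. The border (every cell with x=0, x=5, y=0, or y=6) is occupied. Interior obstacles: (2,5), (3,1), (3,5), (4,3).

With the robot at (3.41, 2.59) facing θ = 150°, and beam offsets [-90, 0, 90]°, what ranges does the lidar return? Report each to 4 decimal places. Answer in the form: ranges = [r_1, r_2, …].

beam 1: φ=-90°, α=60°
  cosα=0.5000 sinα=0.8660 | (3,2) | tMaxX 1.1800 tMaxY 0.4734 | tΔX 2.0000 tΔY 1.1547
    t=0.4734 [y] (3,3)
    t=1.1800 [x] (4,3) — stop
  → r_1 = 1.1800
beam 2: φ=0°, α=150°
  cosα=-0.8660 sinα=0.5000 | (3,2) | tMaxX 0.4734 tMaxY 0.8200 | tΔX 1.1547 tΔY 2.0000
    t=0.4734 [x] (2,2)
    t=0.8200 [y] (2,3)
    t=1.6281 [x] (1,3)
    t=2.7828 [x] (0,3) — stop
  → r_2 = 2.7828
beam 3: φ=90°, α=240°
  cosα=-0.5000 sinα=-0.8660 | (3,2) | tMaxX 0.8200 tMaxY 0.6813 | tΔX 2.0000 tΔY 1.1547
    t=0.6813 [y] (3,1) — stop
  → r_3 = 0.6813

ranges = [1.1800, 2.7828, 0.6813]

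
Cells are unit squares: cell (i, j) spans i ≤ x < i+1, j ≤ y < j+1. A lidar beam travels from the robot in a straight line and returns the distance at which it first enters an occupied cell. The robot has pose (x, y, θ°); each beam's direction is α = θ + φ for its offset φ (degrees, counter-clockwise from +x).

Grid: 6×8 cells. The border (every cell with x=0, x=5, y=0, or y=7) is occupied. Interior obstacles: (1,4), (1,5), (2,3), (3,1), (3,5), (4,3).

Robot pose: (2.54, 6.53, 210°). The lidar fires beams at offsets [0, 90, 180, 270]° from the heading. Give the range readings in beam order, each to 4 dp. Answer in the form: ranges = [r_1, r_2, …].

beam 1: φ=0°, α=210°
  direction (-0.8660, -0.5000); cell (2,6); t to first gridline: x 0.6235, y 1.0600 (then +1.1547 / +2.0000)
    (1,6) via x @ 0.6235
    (1,5) via y @ 1.0600  # hit
  → r_1 = 1.0600
beam 2: φ=90°, α=300°
  direction (0.5000, -0.8660); cell (2,6); t to first gridline: x 0.9200, y 0.6120 (then +2.0000 / +1.1547)
    (2,5) via y @ 0.6120
    (3,5) via x @ 0.9200  # hit
  → r_2 = 0.9200
beam 3: φ=180°, α=30°
  direction (0.8660, 0.5000); cell (2,6); t to first gridline: x 0.5312, y 0.9400 (then +1.1547 / +2.0000)
    (3,6) via x @ 0.5312
    (3,7) via y @ 0.9400  # hit
  → r_3 = 0.9400
beam 4: φ=270°, α=120°
  direction (-0.5000, 0.8660); cell (2,6); t to first gridline: x 1.0800, y 0.5427 (then +2.0000 / +1.1547)
    (2,7) via y @ 0.5427  # hit
  → r_4 = 0.5427

ranges = [1.0600, 0.9200, 0.9400, 0.5427]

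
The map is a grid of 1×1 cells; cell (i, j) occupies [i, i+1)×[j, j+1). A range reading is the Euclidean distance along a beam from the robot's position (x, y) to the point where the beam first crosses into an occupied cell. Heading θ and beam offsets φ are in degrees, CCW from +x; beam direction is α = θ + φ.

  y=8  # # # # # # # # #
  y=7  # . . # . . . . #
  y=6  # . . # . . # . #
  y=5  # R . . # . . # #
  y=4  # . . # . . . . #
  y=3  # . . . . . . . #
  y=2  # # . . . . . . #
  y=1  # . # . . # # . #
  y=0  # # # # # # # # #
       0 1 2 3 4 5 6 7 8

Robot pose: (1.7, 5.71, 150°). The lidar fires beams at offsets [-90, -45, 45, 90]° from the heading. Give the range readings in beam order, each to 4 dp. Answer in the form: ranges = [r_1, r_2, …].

beam 1: φ=-90°, α=60°
  d=(0.5000,0.8660)  start (1,5)  tX=0.6000 tY=0.3349  stride 1/|dx|=2.0000 1/|dy|=1.1547
    cross y-line → (1,6), t=0.3349
    cross x-line → (2,6), t=0.6000
    cross y-line → (2,7), t=1.4896
    cross x-line → (3,7), t=2.6000 (wall)
  → r_1 = 2.6000
beam 2: φ=-45°, α=105°
  d=(-0.2588,0.9659)  start (1,5)  tX=2.7046 tY=0.3002  stride 1/|dx|=3.8637 1/|dy|=1.0353
    cross y-line → (1,6), t=0.3002
    cross y-line → (1,7), t=1.3355
    cross y-line → (1,8), t=2.3708 (wall)
  → r_2 = 2.3708
beam 3: φ=45°, α=195°
  d=(-0.9659,-0.2588)  start (1,5)  tX=0.7247 tY=2.7432  stride 1/|dx|=1.0353 1/|dy|=3.8637
    cross x-line → (0,5), t=0.7247 (wall)
  → r_3 = 0.7247
beam 4: φ=90°, α=240°
  d=(-0.5000,-0.8660)  start (1,5)  tX=1.4000 tY=0.8198  stride 1/|dx|=2.0000 1/|dy|=1.1547
    cross y-line → (1,4), t=0.8198
    cross x-line → (0,4), t=1.4000 (wall)
  → r_4 = 1.4000

ranges = [2.6000, 2.3708, 0.7247, 1.4000]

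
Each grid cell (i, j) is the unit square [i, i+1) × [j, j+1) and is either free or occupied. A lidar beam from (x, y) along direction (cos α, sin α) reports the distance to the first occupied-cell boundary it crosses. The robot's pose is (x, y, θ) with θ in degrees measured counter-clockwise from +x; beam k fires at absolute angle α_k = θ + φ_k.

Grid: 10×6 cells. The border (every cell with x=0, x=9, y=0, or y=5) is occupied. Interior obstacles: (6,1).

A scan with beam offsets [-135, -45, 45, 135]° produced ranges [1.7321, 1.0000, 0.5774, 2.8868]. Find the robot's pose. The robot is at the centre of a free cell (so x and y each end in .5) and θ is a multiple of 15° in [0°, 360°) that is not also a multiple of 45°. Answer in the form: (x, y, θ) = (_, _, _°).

The pose lattice has 31·16 = 496 candidates. Test each by forward raycasting.
  (5.5, 3.5, 165°): beam 1 = 3.0000 ≠ 1.7321 ✗
  (5.5, 1.5, 165°): beam 1 = 0.5774 ≠ 1.7321 ✗
  (5.5, 2.5, 240°): beam 1 = 2.5882 ≠ 1.7321 ✗
  (3.5, 1.5, 150°): beam 1 = 5.6940 ≠ 1.7321 ✗
  …
  (8.5, 2.5, 345°): r_1=1.7321, r_2=1.0000, r_3=0.5774, r_4=2.8868 — all match ✓
Unique over the lattice → pose = (8.5, 2.5, 345°).

(x, y, θ) = (8.5, 2.5, 345°)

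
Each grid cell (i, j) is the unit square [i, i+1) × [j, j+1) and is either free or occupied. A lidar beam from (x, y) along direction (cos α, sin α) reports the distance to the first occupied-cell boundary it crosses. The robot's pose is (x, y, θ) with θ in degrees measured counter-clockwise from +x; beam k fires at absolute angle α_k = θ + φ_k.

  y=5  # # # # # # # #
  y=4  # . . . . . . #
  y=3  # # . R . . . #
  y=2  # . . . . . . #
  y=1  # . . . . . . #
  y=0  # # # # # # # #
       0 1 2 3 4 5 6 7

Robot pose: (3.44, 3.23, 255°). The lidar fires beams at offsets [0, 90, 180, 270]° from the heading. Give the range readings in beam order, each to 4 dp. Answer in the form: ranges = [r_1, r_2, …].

ranges = [2.3087, 3.6856, 1.8324, 1.4908]

beam 1: φ=0°, α=255°
  d=(-0.2588,-0.9659)  start (3,3)  tX=1.7000 tY=0.2381  stride 1/|dx|=3.8637 1/|dy|=1.0353
    cross y-line → (3,2), t=0.2381
    cross y-line → (3,1), t=1.2734
    cross x-line → (2,1), t=1.7000
    cross y-line → (2,0), t=2.3087 (wall)
  → r_1 = 2.3087
beam 2: φ=90°, α=345°
  d=(0.9659,-0.2588)  start (3,3)  tX=0.5798 tY=0.8887  stride 1/|dx|=1.0353 1/|dy|=3.8637
    cross x-line → (4,3), t=0.5798
    cross y-line → (4,2), t=0.8887
    cross x-line → (5,2), t=1.6150
    cross x-line → (6,2), t=2.6503
    cross x-line → (7,2), t=3.6856 (wall)
  → r_2 = 3.6856
beam 3: φ=180°, α=75°
  d=(0.2588,0.9659)  start (3,3)  tX=2.1637 tY=0.7972  stride 1/|dx|=3.8637 1/|dy|=1.0353
    cross y-line → (3,4), t=0.7972
    cross y-line → (3,5), t=1.8324 (wall)
  → r_3 = 1.8324
beam 4: φ=270°, α=165°
  d=(-0.9659,0.2588)  start (3,3)  tX=0.4555 tY=2.9751  stride 1/|dx|=1.0353 1/|dy|=3.8637
    cross x-line → (2,3), t=0.4555
    cross x-line → (1,3), t=1.4908 (wall)
  → r_4 = 1.4908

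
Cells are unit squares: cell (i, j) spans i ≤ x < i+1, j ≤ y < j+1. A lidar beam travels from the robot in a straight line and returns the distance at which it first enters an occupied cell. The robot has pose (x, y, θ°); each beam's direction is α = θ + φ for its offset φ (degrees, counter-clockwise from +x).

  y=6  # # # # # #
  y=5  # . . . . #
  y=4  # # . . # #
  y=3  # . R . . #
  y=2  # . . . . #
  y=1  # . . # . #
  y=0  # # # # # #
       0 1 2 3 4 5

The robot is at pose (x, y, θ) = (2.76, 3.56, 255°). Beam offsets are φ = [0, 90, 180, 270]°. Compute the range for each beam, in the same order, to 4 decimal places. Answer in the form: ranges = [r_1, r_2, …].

beam 1: φ=0°, α=255°
  direction (-0.2588, -0.9659); cell (2,3); t to first gridline: x 2.9364, y 0.5798 (then +3.8637 / +1.0353)
    (2,2) via y @ 0.5798
    (2,1) via y @ 1.6150
    (2,0) via y @ 2.6503  # hit
  → r_1 = 2.6503
beam 2: φ=90°, α=345°
  direction (0.9659, -0.2588); cell (2,3); t to first gridline: x 0.2485, y 2.1637 (then +1.0353 / +3.8637)
    (3,3) via x @ 0.2485
    (4,3) via x @ 1.2837
    (4,2) via y @ 2.1637
    (5,2) via x @ 2.3190  # hit
  → r_2 = 2.3190
beam 3: φ=180°, α=75°
  direction (0.2588, 0.9659); cell (2,3); t to first gridline: x 0.9273, y 0.4555 (then +3.8637 / +1.0353)
    (2,4) via y @ 0.4555
    (3,4) via x @ 0.9273
    (3,5) via y @ 1.4908
    (3,6) via y @ 2.5261  # hit
  → r_3 = 2.5261
beam 4: φ=270°, α=165°
  direction (-0.9659, 0.2588); cell (2,3); t to first gridline: x 0.7868, y 1.7000 (then +1.0353 / +3.8637)
    (1,3) via x @ 0.7868
    (1,4) via y @ 1.7000  # hit
  → r_4 = 1.7000

ranges = [2.6503, 2.3190, 2.5261, 1.7000]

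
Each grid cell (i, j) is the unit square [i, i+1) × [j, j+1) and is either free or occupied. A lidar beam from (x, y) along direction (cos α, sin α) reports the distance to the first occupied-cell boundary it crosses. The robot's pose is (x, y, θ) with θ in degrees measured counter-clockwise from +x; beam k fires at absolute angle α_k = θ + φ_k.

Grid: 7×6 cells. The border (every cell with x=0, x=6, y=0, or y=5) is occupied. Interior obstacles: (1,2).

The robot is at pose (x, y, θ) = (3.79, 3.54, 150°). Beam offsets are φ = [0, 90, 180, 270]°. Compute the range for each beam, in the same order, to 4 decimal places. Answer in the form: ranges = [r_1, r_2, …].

ranges = [2.9200, 2.9329, 2.5519, 1.6859]

beam 1: φ=0°, α=150°
  cosα=-0.8660 sinα=0.5000 | (3,3) | tMaxX 0.9122 tMaxY 0.9200 | tΔX 1.1547 tΔY 2.0000
    t=0.9122 [x] (2,3)
    t=0.9200 [y] (2,4)
    t=2.0669 [x] (1,4)
    t=2.9200 [y] (1,5) — stop
  → r_1 = 2.9200
beam 2: φ=90°, α=240°
  cosα=-0.5000 sinα=-0.8660 | (3,3) | tMaxX 1.5800 tMaxY 0.6235 | tΔX 2.0000 tΔY 1.1547
    t=0.6235 [y] (3,2)
    t=1.5800 [x] (2,2)
    t=1.7782 [y] (2,1)
    t=2.9329 [y] (2,0) — stop
  → r_2 = 2.9329
beam 3: φ=180°, α=330°
  cosα=0.8660 sinα=-0.5000 | (3,3) | tMaxX 0.2425 tMaxY 1.0800 | tΔX 1.1547 tΔY 2.0000
    t=0.2425 [x] (4,3)
    t=1.0800 [y] (4,2)
    t=1.3972 [x] (5,2)
    t=2.5519 [x] (6,2) — stop
  → r_3 = 2.5519
beam 4: φ=270°, α=60°
  cosα=0.5000 sinα=0.8660 | (3,3) | tMaxX 0.4200 tMaxY 0.5312 | tΔX 2.0000 tΔY 1.1547
    t=0.4200 [x] (4,3)
    t=0.5312 [y] (4,4)
    t=1.6859 [y] (4,5) — stop
  → r_4 = 1.6859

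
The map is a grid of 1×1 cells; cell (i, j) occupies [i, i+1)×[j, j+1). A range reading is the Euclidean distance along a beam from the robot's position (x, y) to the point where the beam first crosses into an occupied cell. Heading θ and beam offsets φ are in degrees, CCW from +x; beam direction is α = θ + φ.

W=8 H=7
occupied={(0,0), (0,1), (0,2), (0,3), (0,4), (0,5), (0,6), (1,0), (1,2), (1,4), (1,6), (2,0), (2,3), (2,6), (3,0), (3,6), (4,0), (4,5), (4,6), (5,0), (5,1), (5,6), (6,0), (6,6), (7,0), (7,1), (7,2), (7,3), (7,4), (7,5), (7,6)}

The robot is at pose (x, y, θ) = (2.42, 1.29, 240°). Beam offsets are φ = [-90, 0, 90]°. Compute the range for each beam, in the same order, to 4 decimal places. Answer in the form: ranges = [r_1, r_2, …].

ranges = [1.4200, 0.3349, 0.5800]

beam 1: φ=-90°, α=150°
  direction (-0.8660, 0.5000); cell (2,1); t to first gridline: x 0.4850, y 1.4200 (then +1.1547 / +2.0000)
    (1,1) via x @ 0.4850
    (1,2) via y @ 1.4200  # hit
  → r_1 = 1.4200
beam 2: φ=0°, α=240°
  direction (-0.5000, -0.8660); cell (2,1); t to first gridline: x 0.8400, y 0.3349 (then +2.0000 / +1.1547)
    (2,0) via y @ 0.3349  # hit
  → r_2 = 0.3349
beam 3: φ=90°, α=330°
  direction (0.8660, -0.5000); cell (2,1); t to first gridline: x 0.6697, y 0.5800 (then +1.1547 / +2.0000)
    (2,0) via y @ 0.5800  # hit
  → r_3 = 0.5800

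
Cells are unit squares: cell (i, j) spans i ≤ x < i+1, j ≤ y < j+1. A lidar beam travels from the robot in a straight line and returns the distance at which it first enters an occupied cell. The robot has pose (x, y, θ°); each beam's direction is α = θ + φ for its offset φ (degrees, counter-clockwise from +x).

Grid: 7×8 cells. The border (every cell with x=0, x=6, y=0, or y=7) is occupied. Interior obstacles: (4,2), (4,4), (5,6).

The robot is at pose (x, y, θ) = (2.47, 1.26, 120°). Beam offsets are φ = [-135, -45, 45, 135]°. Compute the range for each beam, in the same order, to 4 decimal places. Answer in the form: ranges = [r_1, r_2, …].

ranges = [1.0046, 5.9425, 1.5219, 0.2692]

beam 1: φ=-135°, α=345°
  dir = (cos 345°, sin 345°) = (0.9659, -0.2588); from cell (2,1)
  next x-line at t=0.5487, next y-line at t=1.0046; Δt_x=1.0353, Δt_y=3.8637
    x: enter (3,1) at t=0.5487
    y: enter (3,0) at t=1.0046 ← occupied
  → r_1 = 1.0046
beam 2: φ=-45°, α=75°
  dir = (cos 75°, sin 75°) = (0.2588, 0.9659); from cell (2,1)
  next x-line at t=2.0478, next y-line at t=0.7661; Δt_x=3.8637, Δt_y=1.0353
    y: enter (2,2) at t=0.7661
    y: enter (2,3) at t=1.8014
    x: enter (3,3) at t=2.0478
    y: enter (3,4) at t=2.8367
    y: enter (3,5) at t=3.8719
    y: enter (3,6) at t=4.9072
    x: enter (4,6) at t=5.9115
    y: enter (4,7) at t=5.9425 ← occupied
  → r_2 = 5.9425
beam 3: φ=45°, α=165°
  dir = (cos 165°, sin 165°) = (-0.9659, 0.2588); from cell (2,1)
  next x-line at t=0.4866, next y-line at t=2.8591; Δt_x=1.0353, Δt_y=3.8637
    x: enter (1,1) at t=0.4866
    x: enter (0,1) at t=1.5219 ← occupied
  → r_3 = 1.5219
beam 4: φ=135°, α=255°
  dir = (cos 255°, sin 255°) = (-0.2588, -0.9659); from cell (2,1)
  next x-line at t=1.8159, next y-line at t=0.2692; Δt_x=3.8637, Δt_y=1.0353
    y: enter (2,0) at t=0.2692 ← occupied
  → r_4 = 0.2692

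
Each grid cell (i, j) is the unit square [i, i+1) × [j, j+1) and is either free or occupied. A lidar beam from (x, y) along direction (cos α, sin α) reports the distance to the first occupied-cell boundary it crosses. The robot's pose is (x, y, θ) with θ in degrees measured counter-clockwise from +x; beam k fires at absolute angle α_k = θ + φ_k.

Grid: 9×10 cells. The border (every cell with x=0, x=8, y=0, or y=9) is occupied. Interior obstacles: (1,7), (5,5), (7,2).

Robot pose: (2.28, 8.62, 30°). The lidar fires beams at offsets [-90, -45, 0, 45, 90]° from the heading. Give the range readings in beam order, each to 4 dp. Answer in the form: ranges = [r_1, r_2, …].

beam 1: φ=-90°, α=300°
  dir = (cos 300°, sin 300°) = (0.5000, -0.8660); from cell (2,8)
  next x-line at t=1.4400, next y-line at t=0.7159; Δt_x=2.0000, Δt_y=1.1547
    y: enter (2,7) at t=0.7159
    x: enter (3,7) at t=1.4400
    y: enter (3,6) at t=1.8706
    y: enter (3,5) at t=3.0253
    x: enter (4,5) at t=3.4400
    y: enter (4,4) at t=4.1800
    y: enter (4,3) at t=5.3347
    x: enter (5,3) at t=5.4400
    y: enter (5,2) at t=6.4894
    x: enter (6,2) at t=7.4400
    y: enter (6,1) at t=7.6441
    y: enter (6,0) at t=8.7988 ← occupied
  → r_1 = 8.7988
beam 2: φ=-45°, α=345°
  dir = (cos 345°, sin 345°) = (0.9659, -0.2588); from cell (2,8)
  next x-line at t=0.7454, next y-line at t=2.3955; Δt_x=1.0353, Δt_y=3.8637
    x: enter (3,8) at t=0.7454
    x: enter (4,8) at t=1.7807
    y: enter (4,7) at t=2.3955
    x: enter (5,7) at t=2.8160
    x: enter (6,7) at t=3.8512
    x: enter (7,7) at t=4.8865
    x: enter (8,7) at t=5.9218 ← occupied
  → r_2 = 5.9218
beam 3: φ=0°, α=30°
  dir = (cos 30°, sin 30°) = (0.8660, 0.5000); from cell (2,8)
  next x-line at t=0.8314, next y-line at t=0.7600; Δt_x=1.1547, Δt_y=2.0000
    y: enter (2,9) at t=0.7600 ← occupied
  → r_3 = 0.7600
beam 4: φ=45°, α=75°
  dir = (cos 75°, sin 75°) = (0.2588, 0.9659); from cell (2,8)
  next x-line at t=2.7819, next y-line at t=0.3934; Δt_x=3.8637, Δt_y=1.0353
    y: enter (2,9) at t=0.3934 ← occupied
  → r_4 = 0.3934
beam 5: φ=90°, α=120°
  dir = (cos 120°, sin 120°) = (-0.5000, 0.8660); from cell (2,8)
  next x-line at t=0.5600, next y-line at t=0.4388; Δt_x=2.0000, Δt_y=1.1547
    y: enter (2,9) at t=0.4388 ← occupied
  → r_5 = 0.4388

ranges = [8.7988, 5.9218, 0.7600, 0.3934, 0.4388]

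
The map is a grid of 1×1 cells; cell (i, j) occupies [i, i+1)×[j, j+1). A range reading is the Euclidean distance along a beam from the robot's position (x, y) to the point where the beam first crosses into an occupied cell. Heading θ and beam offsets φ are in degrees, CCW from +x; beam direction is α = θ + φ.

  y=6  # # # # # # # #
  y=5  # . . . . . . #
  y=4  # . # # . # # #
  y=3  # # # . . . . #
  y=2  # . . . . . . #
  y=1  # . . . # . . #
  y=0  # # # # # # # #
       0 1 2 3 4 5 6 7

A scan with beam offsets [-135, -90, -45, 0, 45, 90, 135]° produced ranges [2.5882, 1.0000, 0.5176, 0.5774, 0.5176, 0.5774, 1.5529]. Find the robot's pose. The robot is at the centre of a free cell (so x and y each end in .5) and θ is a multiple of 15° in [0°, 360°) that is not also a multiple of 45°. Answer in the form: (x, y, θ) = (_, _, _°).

(x, y, θ) = (1.5, 2.5, 120°)

Candidates: 23 free-cell centres × 16 headings = 368 poses. Raycast each; keep the one whose scan matches to 4 dp.
  (3.5, 1.5, 105°): beam 1 = 0.5774 ≠ 2.5882 ✗
  (3.5, 3.5, 345°): beam 1 = 0.5774 ≠ 2.5882 ✗
  (5.5, 2.5, 210°): beam 1 = 1.5529 ≠ 2.5882 ✗
  (2.5, 5.5, 255°): beam 1 = 0.5774 ≠ 2.5882 ✗
  …
  (1.5, 2.5, 120°): r_1=2.5882, r_2=1.0000, r_3=0.5176, r_4=0.5774, r_5=0.5176, r_6=0.5774, r_7=1.5529 — all match ✓
Unique over the lattice → pose = (1.5, 2.5, 120°).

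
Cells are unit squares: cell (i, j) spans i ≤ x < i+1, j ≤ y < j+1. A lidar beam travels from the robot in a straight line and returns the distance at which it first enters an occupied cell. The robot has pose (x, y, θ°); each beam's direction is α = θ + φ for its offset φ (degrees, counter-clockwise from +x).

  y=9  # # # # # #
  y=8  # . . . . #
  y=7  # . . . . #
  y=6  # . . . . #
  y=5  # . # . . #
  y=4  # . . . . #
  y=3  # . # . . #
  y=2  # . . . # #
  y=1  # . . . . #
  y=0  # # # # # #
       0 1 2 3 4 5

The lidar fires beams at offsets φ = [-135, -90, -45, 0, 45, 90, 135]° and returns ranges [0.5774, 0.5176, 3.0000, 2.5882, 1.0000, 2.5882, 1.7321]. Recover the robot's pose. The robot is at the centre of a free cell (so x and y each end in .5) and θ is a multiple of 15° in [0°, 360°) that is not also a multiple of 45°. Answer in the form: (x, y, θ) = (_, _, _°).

Enumerate (i+0.5, j+0.5, θ) over the 29 free cells and 16 admissible headings. For each, cast all 7 beams and compare to the given ranges.
  (4.5, 4.5, 165°): beam 2 = 1.9319 ≠ 0.5176 ✗
  (2.5, 7.5, 30°): beam 1 = 1.5529 ≠ 0.5774 ✗
  (2.5, 6.5, 255°): beam 1 = 2.8868 ≠ 0.5774 ✗
  …
  (3.5, 2.5, 105°): r_1=0.5774, r_2=0.5176, r_3=3.0000, r_4=2.5882, r_5=1.0000, r_6=2.5882, r_7=1.7321 — all match ✓
Only this pose fits every beam.

(x, y, θ) = (3.5, 2.5, 105°)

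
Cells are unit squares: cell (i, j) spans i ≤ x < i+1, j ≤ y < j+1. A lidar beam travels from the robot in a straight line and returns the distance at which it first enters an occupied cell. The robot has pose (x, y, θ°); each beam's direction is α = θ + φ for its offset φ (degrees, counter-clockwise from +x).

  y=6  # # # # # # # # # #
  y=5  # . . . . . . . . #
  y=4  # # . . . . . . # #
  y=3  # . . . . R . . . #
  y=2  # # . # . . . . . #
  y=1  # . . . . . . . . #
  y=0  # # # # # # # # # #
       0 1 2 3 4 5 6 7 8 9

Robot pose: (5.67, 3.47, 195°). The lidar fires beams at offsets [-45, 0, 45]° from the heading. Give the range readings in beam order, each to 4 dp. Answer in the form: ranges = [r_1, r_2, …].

beam 1: φ=-45°, α=150°
  dir = (cos 150°, sin 150°) = (-0.8660, 0.5000); from cell (5,3)
  next x-line at t=0.7736, next y-line at t=1.0600; Δt_x=1.1547, Δt_y=2.0000
    x: enter (4,3) at t=0.7736
    y: enter (4,4) at t=1.0600
    x: enter (3,4) at t=1.9283
    y: enter (3,5) at t=3.0600
    x: enter (2,5) at t=3.0831
    x: enter (1,5) at t=4.2378
    y: enter (1,6) at t=5.0600 ← occupied
  → r_1 = 5.0600
beam 2: φ=0°, α=195°
  dir = (cos 195°, sin 195°) = (-0.9659, -0.2588); from cell (5,3)
  next x-line at t=0.6936, next y-line at t=1.8159; Δt_x=1.0353, Δt_y=3.8637
    x: enter (4,3) at t=0.6936
    x: enter (3,3) at t=1.7289
    y: enter (3,2) at t=1.8159 ← occupied
  → r_2 = 1.8159
beam 3: φ=45°, α=240°
  dir = (cos 240°, sin 240°) = (-0.5000, -0.8660); from cell (5,3)
  next x-line at t=1.3400, next y-line at t=0.5427; Δt_x=2.0000, Δt_y=1.1547
    y: enter (5,2) at t=0.5427
    x: enter (4,2) at t=1.3400
    y: enter (4,1) at t=1.6974
    y: enter (4,0) at t=2.8521 ← occupied
  → r_3 = 2.8521

ranges = [5.0600, 1.8159, 2.8521]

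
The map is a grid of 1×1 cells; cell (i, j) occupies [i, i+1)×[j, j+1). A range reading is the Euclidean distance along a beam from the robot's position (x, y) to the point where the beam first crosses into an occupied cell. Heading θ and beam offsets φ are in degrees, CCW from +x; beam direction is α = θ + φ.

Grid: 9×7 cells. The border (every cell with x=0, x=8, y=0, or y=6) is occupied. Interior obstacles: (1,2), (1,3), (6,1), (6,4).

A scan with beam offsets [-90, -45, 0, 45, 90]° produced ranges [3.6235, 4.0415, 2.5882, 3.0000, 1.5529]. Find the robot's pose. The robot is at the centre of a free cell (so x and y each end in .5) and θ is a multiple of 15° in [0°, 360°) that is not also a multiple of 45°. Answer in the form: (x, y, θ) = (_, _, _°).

(x, y, θ) = (4.5, 2.5, 165°)

Enumerate (i+0.5, j+0.5, θ) over the 31 free cells and 16 admissible headings. For each, cast all 5 beams and compare to the given ranges.
  (2.5, 5.5, 255°): beam 1 = 1.5529 ≠ 3.6235 ✗
  (7.5, 3.5, 165°): beam 1 = 1.9319 ≠ 3.6235 ✗
  (1.5, 5.5, 255°): beam 1 = 0.5176 ≠ 3.6235 ✗
  (2.5, 3.5, 75°): beam 1 = 5.6940 ≠ 3.6235 ✗
  …
  (4.5, 2.5, 165°): r_1=3.6235, r_2=4.0415, r_3=2.5882, r_4=3.0000, r_5=1.5529 — all match ✓
No second candidate reproduces the full scan.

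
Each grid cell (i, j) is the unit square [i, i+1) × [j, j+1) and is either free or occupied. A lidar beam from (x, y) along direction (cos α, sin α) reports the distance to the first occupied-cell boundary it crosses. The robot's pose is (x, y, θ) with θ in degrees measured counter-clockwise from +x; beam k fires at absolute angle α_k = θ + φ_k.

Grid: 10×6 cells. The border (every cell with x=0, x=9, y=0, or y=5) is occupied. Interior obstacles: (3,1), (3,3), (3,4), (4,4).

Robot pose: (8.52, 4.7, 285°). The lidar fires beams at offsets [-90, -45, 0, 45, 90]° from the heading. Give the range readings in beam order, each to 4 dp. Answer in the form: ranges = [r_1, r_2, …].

beam 1: φ=-90°, α=195°
  cosα=-0.9659 sinα=-0.2588 | (8,4) | tMaxX 0.5383 tMaxY 2.7046 | tΔX 1.0353 tΔY 3.8637
    t=0.5383 [x] (7,4)
    t=1.5736 [x] (6,4)
    t=2.6089 [x] (5,4)
    t=2.7046 [y] (5,3)
    t=3.6442 [x] (4,3)
    t=4.6794 [x] (3,3) — stop
  → r_1 = 4.6794
beam 2: φ=-45°, α=240°
  cosα=-0.5000 sinα=-0.8660 | (8,4) | tMaxX 1.0400 tMaxY 0.8083 | tΔX 2.0000 tΔY 1.1547
    t=0.8083 [y] (8,3)
    t=1.0400 [x] (7,3)
    t=1.9630 [y] (7,2)
    t=3.0400 [x] (6,2)
    t=3.1177 [y] (6,1)
    t=4.2724 [y] (6,0) — stop
  → r_2 = 4.2724
beam 3: φ=0°, α=285°
  cosα=0.2588 sinα=-0.9659 | (8,4) | tMaxX 1.8546 tMaxY 0.7247 | tΔX 3.8637 tΔY 1.0353
    t=0.7247 [y] (8,3)
    t=1.7600 [y] (8,2)
    t=1.8546 [x] (9,2) — stop
  → r_3 = 1.8546
beam 4: φ=45°, α=330°
  cosα=0.8660 sinα=-0.5000 | (8,4) | tMaxX 0.5543 tMaxY 1.4000 | tΔX 1.1547 tΔY 2.0000
    t=0.5543 [x] (9,4) — stop
  → r_4 = 0.5543
beam 5: φ=90°, α=15°
  cosα=0.9659 sinα=0.2588 | (8,4) | tMaxX 0.4969 tMaxY 1.1591 | tΔX 1.0353 tΔY 3.8637
    t=0.4969 [x] (9,4) — stop
  → r_5 = 0.4969

ranges = [4.6794, 4.2724, 1.8546, 0.5543, 0.4969]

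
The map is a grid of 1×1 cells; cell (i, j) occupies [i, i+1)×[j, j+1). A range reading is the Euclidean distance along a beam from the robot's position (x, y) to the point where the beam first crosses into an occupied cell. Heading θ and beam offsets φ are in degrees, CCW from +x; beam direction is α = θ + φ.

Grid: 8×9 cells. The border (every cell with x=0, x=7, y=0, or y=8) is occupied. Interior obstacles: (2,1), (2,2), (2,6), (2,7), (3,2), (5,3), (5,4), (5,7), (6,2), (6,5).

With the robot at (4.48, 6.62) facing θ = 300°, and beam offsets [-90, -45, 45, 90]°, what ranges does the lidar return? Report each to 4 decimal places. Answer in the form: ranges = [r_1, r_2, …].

ranges = [4.0184, 3.7477, 2.3955, 0.7600]

beam 1: φ=-90°, α=210°
  cosα=-0.8660 sinα=-0.5000 | (4,6) | tMaxX 0.5543 tMaxY 1.2400 | tΔX 1.1547 tΔY 2.0000
    t=0.5543 [x] (3,6)
    t=1.2400 [y] (3,5)
    t=1.7090 [x] (2,5)
    t=2.8637 [x] (1,5)
    t=3.2400 [y] (1,4)
    t=4.0184 [x] (0,4) — stop
  → r_1 = 4.0184
beam 2: φ=-45°, α=255°
  cosα=-0.2588 sinα=-0.9659 | (4,6) | tMaxX 1.8546 tMaxY 0.6419 | tΔX 3.8637 tΔY 1.0353
    t=0.6419 [y] (4,5)
    t=1.6771 [y] (4,4)
    t=1.8546 [x] (3,4)
    t=2.7124 [y] (3,3)
    t=3.7477 [y] (3,2) — stop
  → r_2 = 3.7477
beam 3: φ=45°, α=345°
  cosα=0.9659 sinα=-0.2588 | (4,6) | tMaxX 0.5383 tMaxY 2.3955 | tΔX 1.0353 tΔY 3.8637
    t=0.5383 [x] (5,6)
    t=1.5736 [x] (6,6)
    t=2.3955 [y] (6,5) — stop
  → r_3 = 2.3955
beam 4: φ=90°, α=30°
  cosα=0.8660 sinα=0.5000 | (4,6) | tMaxX 0.6004 tMaxY 0.7600 | tΔX 1.1547 tΔY 2.0000
    t=0.6004 [x] (5,6)
    t=0.7600 [y] (5,7) — stop
  → r_4 = 0.7600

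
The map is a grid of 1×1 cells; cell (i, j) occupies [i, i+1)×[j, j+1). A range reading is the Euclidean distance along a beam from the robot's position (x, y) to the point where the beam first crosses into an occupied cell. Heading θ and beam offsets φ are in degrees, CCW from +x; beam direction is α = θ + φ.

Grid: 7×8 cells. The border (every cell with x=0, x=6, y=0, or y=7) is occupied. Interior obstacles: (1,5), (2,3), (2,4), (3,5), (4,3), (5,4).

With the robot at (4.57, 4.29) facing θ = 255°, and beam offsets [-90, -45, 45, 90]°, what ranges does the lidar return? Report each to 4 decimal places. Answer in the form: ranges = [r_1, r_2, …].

beam 1: φ=-90°, α=165°
  direction (-0.9659, 0.2588); cell (4,4); t to first gridline: x 0.5901, y 2.7432 (then +1.0353 / +3.8637)
    (3,4) via x @ 0.5901
    (2,4) via x @ 1.6254  # hit
  → r_1 = 1.6254
beam 2: φ=-45°, α=210°
  direction (-0.8660, -0.5000); cell (4,4); t to first gridline: x 0.6582, y 0.5800 (then +1.1547 / +2.0000)
    (4,3) via y @ 0.5800  # hit
  → r_2 = 0.5800
beam 3: φ=45°, α=300°
  direction (0.5000, -0.8660); cell (4,4); t to first gridline: x 0.8600, y 0.3349 (then +2.0000 / +1.1547)
    (4,3) via y @ 0.3349  # hit
  → r_3 = 0.3349
beam 4: φ=90°, α=345°
  direction (0.9659, -0.2588); cell (4,4); t to first gridline: x 0.4452, y 1.1205 (then +1.0353 / +3.8637)
    (5,4) via x @ 0.4452  # hit
  → r_4 = 0.4452

ranges = [1.6254, 0.5800, 0.3349, 0.4452]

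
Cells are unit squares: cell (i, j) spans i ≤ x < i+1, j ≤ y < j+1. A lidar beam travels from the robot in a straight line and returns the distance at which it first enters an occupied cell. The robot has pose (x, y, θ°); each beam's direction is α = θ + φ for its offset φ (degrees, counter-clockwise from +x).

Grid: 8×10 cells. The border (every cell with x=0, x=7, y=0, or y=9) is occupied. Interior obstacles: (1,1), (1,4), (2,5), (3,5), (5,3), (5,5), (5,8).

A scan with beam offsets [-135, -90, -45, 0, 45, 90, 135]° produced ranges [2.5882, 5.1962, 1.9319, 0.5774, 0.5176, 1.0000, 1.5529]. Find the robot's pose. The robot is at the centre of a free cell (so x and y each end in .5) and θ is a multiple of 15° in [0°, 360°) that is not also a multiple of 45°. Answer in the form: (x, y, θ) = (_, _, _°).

Candidates: 41 free-cell centres × 16 headings = 656 poses. Raycast each; keep the one whose scan matches to 4 dp.
  (6.5, 7.5, 150°): beam 1 = 0.5176 ≠ 2.5882 ✗
  (1.5, 5.5, 150°): beam 1 = 0.5176 ≠ 2.5882 ✗
  (2.5, 6.5, 240°): beam 2 = 1.7321 ≠ 5.1962 ✗
  …
  (2.5, 8.5, 60°): r_1=2.5882, r_2=5.1962, r_3=1.9319, r_4=0.5774, r_5=0.5176, r_6=1.0000, r_7=1.5529 — all match ✓
Unique over the lattice → pose = (2.5, 8.5, 60°).

(x, y, θ) = (2.5, 8.5, 60°)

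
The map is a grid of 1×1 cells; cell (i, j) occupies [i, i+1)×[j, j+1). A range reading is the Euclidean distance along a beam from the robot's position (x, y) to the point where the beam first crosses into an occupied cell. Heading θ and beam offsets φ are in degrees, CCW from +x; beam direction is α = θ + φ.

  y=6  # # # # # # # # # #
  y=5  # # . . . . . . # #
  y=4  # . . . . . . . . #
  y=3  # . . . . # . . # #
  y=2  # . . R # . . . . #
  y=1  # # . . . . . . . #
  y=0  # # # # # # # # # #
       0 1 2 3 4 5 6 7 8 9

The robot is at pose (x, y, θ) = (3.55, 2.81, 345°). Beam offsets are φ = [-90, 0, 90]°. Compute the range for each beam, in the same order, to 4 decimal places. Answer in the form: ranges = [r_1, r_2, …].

beam 1: φ=-90°, α=255°
  cosα=-0.2588 sinα=-0.9659 | (3,2) | tMaxX 2.1250 tMaxY 0.8386 | tΔX 3.8637 tΔY 1.0353
    t=0.8386 [y] (3,1)
    t=1.8738 [y] (3,0) — stop
  → r_1 = 1.8738
beam 2: φ=0°, α=345°
  cosα=0.9659 sinα=-0.2588 | (3,2) | tMaxX 0.4659 tMaxY 3.1296 | tΔX 1.0353 tΔY 3.8637
    t=0.4659 [x] (4,2) — stop
  → r_2 = 0.4659
beam 3: φ=90°, α=75°
  cosα=0.2588 sinα=0.9659 | (3,2) | tMaxX 1.7387 tMaxY 0.1967 | tΔX 3.8637 tΔY 1.0353
    t=0.1967 [y] (3,3)
    t=1.2320 [y] (3,4)
    t=1.7387 [x] (4,4)
    t=2.2673 [y] (4,5)
    t=3.3025 [y] (4,6) — stop
  → r_3 = 3.3025

ranges = [1.8738, 0.4659, 3.3025]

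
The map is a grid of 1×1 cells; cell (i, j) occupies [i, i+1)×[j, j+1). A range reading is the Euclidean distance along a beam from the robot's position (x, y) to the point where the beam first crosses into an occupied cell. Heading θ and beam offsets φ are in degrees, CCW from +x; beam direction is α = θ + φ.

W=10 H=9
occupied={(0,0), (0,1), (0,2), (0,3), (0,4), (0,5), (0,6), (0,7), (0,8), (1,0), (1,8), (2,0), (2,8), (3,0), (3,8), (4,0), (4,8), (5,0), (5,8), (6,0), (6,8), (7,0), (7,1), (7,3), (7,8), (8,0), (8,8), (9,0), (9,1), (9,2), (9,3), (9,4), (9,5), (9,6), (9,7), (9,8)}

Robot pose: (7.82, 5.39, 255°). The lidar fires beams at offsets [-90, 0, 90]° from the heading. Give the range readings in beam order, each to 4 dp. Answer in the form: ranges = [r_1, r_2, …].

beam 1: φ=-90°, α=165°
  direction (-0.9659, 0.2588); cell (7,5); t to first gridline: x 0.8489, y 2.3569 (then +1.0353 / +3.8637)
    (6,5) via x @ 0.8489
    (5,5) via x @ 1.8842
    (5,6) via y @ 2.3569
    (4,6) via x @ 2.9195
    (3,6) via x @ 3.9548
    (2,6) via x @ 4.9900
    (1,6) via x @ 6.0253
    (1,7) via y @ 6.2206
    (0,7) via x @ 7.0606  # hit
  → r_1 = 7.0606
beam 2: φ=0°, α=255°
  direction (-0.2588, -0.9659); cell (7,5); t to first gridline: x 3.1682, y 0.4038 (then +3.8637 / +1.0353)
    (7,4) via y @ 0.4038
    (7,3) via y @ 1.4390  # hit
  → r_2 = 1.4390
beam 3: φ=90°, α=345°
  direction (0.9659, -0.2588); cell (7,5); t to first gridline: x 0.1863, y 1.5068 (then +1.0353 / +3.8637)
    (8,5) via x @ 0.1863
    (9,5) via x @ 1.2216  # hit
  → r_3 = 1.2216

ranges = [7.0606, 1.4390, 1.2216]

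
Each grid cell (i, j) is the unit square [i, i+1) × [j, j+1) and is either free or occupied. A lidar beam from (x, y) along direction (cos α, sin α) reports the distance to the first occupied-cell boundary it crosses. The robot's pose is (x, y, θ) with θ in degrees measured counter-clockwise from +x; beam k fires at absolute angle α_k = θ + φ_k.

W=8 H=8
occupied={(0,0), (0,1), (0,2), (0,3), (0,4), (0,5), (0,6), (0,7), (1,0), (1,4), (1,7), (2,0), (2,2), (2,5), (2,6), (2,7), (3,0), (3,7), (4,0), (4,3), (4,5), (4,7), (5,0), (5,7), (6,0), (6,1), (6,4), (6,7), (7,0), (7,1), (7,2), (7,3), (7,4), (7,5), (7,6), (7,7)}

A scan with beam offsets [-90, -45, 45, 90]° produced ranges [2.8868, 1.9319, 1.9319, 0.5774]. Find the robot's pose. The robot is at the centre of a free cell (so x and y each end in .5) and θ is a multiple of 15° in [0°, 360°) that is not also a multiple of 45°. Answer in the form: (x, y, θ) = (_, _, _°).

The pose lattice has 28·16 = 448 candidates. Test each by forward raycasting.
  (3.5, 4.5, 240°): beam 1 = 1.0000 ≠ 2.8868 ✗
  (1.5, 3.5, 60°): beam 1 = 1.0000 ≠ 2.8868 ✗
  (1.5, 2.5, 240°): beam 1 = 0.5774 ≠ 2.8868 ✗
  (5.5, 1.5, 345°): beam 1 = 0.5176 ≠ 2.8868 ✗
  …
  (5.5, 1.5, 150°): r_1=2.8868, r_2=1.9319, r_3=1.9319, r_4=0.5774 — all match ✓
Only this pose fits every beam.

(x, y, θ) = (5.5, 1.5, 150°)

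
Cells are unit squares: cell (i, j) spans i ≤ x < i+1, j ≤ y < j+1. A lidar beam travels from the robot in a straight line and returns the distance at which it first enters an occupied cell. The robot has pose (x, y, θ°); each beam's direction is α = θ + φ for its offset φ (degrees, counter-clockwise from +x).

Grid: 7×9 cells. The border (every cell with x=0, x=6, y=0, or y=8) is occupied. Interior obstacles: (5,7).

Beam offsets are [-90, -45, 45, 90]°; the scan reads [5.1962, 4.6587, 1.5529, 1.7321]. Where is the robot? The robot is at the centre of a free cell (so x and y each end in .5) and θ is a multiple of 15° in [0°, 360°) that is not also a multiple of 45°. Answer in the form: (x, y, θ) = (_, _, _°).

Candidates: 34 free-cell centres × 16 headings = 544 poses. Raycast each; keep the one whose scan matches to 4 dp.
  (4.5, 1.5, 285°): beam 1 = 1.9319 ≠ 5.1962 ✗
  (4.5, 7.5, 195°): beam 1 = 0.5176 ≠ 5.1962 ✗
  (5.5, 1.5, 30°): beam 1 = 0.5774 ≠ 5.1962 ✗
  (5.5, 6.5, 75°): beam 1 = 0.5176 ≠ 5.1962 ✗
  (4.5, 2.5, 210°): beam 1 = 6.3509 ≠ 5.1962 ✗
  …
  (4.5, 5.5, 330°): r_1=5.1962, r_2=4.6587, r_3=1.5529, r_4=1.7321 — all match ✓
Only this pose fits every beam.

(x, y, θ) = (4.5, 5.5, 330°)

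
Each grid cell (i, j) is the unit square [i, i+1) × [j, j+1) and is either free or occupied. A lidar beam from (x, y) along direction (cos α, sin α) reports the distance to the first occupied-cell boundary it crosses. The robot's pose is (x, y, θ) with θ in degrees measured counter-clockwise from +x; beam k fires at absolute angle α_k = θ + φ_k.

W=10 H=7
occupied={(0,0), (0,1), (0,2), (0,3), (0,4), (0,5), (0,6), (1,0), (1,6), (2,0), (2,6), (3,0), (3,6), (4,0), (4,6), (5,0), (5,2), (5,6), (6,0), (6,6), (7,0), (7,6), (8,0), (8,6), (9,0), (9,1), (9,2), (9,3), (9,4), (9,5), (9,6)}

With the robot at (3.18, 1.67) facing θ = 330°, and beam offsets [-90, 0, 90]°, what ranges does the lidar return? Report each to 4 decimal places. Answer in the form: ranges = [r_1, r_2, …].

beam 1: φ=-90°, α=240°
  d=(-0.5000,-0.8660)  start (3,1)  tX=0.3600 tY=0.7736  stride 1/|dx|=2.0000 1/|dy|=1.1547
    cross x-line → (2,1), t=0.3600
    cross y-line → (2,0), t=0.7736 (wall)
  → r_1 = 0.7736
beam 2: φ=0°, α=330°
  d=(0.8660,-0.5000)  start (3,1)  tX=0.9469 tY=1.3400  stride 1/|dx|=1.1547 1/|dy|=2.0000
    cross x-line → (4,1), t=0.9469
    cross y-line → (4,0), t=1.3400 (wall)
  → r_2 = 1.3400
beam 3: φ=90°, α=60°
  d=(0.5000,0.8660)  start (3,1)  tX=1.6400 tY=0.3811  stride 1/|dx|=2.0000 1/|dy|=1.1547
    cross y-line → (3,2), t=0.3811
    cross y-line → (3,3), t=1.5358
    cross x-line → (4,3), t=1.6400
    cross y-line → (4,4), t=2.6905
    cross x-line → (5,4), t=3.6400
    cross y-line → (5,5), t=3.8452
    cross y-line → (5,6), t=4.9999 (wall)
  → r_3 = 4.9999

ranges = [0.7736, 1.3400, 4.9999]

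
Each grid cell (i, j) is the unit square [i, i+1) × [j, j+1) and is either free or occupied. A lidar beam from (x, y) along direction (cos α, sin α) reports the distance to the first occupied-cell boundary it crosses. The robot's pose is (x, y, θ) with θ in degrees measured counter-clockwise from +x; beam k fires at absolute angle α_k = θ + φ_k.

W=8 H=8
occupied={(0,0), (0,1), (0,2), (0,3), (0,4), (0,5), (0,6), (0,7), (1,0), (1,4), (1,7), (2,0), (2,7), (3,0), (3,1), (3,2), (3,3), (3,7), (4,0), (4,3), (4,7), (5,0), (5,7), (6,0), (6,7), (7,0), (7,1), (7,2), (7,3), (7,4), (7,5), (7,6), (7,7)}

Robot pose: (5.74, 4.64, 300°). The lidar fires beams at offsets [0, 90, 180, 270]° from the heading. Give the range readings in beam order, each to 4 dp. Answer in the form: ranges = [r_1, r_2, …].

beam 1: φ=0°, α=300°
  dir = (cos 300°, sin 300°) = (0.5000, -0.8660); from cell (5,4)
  next x-line at t=0.5200, next y-line at t=0.7390; Δt_x=2.0000, Δt_y=1.1547
    x: enter (6,4) at t=0.5200
    y: enter (6,3) at t=0.7390
    y: enter (6,2) at t=1.8937
    x: enter (7,2) at t=2.5200 ← occupied
  → r_1 = 2.5200
beam 2: φ=90°, α=30°
  dir = (cos 30°, sin 30°) = (0.8660, 0.5000); from cell (5,4)
  next x-line at t=0.3002, next y-line at t=0.7200; Δt_x=1.1547, Δt_y=2.0000
    x: enter (6,4) at t=0.3002
    y: enter (6,5) at t=0.7200
    x: enter (7,5) at t=1.4549 ← occupied
  → r_2 = 1.4549
beam 3: φ=180°, α=120°
  dir = (cos 120°, sin 120°) = (-0.5000, 0.8660); from cell (5,4)
  next x-line at t=1.4800, next y-line at t=0.4157; Δt_x=2.0000, Δt_y=1.1547
    y: enter (5,5) at t=0.4157
    x: enter (4,5) at t=1.4800
    y: enter (4,6) at t=1.5704
    y: enter (4,7) at t=2.7251 ← occupied
  → r_3 = 2.7251
beam 4: φ=270°, α=210°
  dir = (cos 210°, sin 210°) = (-0.8660, -0.5000); from cell (5,4)
  next x-line at t=0.8545, next y-line at t=1.2800; Δt_x=1.1547, Δt_y=2.0000
    x: enter (4,4) at t=0.8545
    y: enter (4,3) at t=1.2800 ← occupied
  → r_4 = 1.2800

ranges = [2.5200, 1.4549, 2.7251, 1.2800]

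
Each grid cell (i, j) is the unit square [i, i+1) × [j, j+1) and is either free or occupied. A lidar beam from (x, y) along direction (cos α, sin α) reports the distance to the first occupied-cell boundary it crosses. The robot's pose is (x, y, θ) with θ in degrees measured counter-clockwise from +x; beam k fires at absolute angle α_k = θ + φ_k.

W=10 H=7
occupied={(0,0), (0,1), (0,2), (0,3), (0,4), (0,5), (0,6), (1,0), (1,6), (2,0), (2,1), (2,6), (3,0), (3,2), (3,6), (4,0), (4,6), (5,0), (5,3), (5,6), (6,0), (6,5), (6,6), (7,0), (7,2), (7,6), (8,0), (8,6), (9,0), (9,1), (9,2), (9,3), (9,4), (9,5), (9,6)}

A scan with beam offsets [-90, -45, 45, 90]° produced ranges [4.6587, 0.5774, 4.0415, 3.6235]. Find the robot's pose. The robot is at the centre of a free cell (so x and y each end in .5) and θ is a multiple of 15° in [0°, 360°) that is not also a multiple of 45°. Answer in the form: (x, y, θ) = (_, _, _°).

(x, y, θ) = (5.5, 4.5, 285°)

Candidates: 35 free-cell centres × 16 headings = 560 poses. Raycast each; keep the one whose scan matches to 4 dp.
  (8.5, 5.5, 150°): beam 1 = 0.5774 ≠ 4.6587 ✗
  (4.5, 3.5, 165°): beam 1 = 2.5882 ≠ 4.6587 ✗
  (6.5, 4.5, 330°): beam 1 = 1.0000 ≠ 4.6587 ✗
  (6.5, 2.5, 60°): beam 1 = 0.5774 ≠ 4.6587 ✗
  …
  (5.5, 4.5, 285°): r_1=4.6587, r_2=0.5774, r_3=4.0415, r_4=3.6235 — all match ✓
No second candidate reproduces the full scan.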